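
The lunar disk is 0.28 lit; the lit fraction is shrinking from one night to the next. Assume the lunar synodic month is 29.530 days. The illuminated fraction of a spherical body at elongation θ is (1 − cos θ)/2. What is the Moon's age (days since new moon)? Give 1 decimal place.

Invert f = (1 − cos θ)/2 to get cos θ = 1 − 2(0.28) = 0.440, hence θ₀ = arccos 0.440 = 63.9°.
A waning Moon lies in 180°–360°, so θ = 360° − 63.9° = 296.1°.
Age = 29.530 × 296.1°/360° ≈ 24.29 days.

24.3 days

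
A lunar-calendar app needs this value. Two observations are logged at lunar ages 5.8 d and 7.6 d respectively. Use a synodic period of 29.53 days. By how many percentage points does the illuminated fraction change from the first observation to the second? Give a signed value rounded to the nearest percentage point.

θ₁ = 360° × 5.8/29.53 = 70.7°, f₁ = (1 − cos θ₁)/2 = 0.335.
θ₂ = 360° × 7.6/29.53 = 92.7°, f₂ = (1 − cos θ₂)/2 = 0.523.
Change = f₂ − f₁ = +0.188 → +19 percentage points.

+19 pp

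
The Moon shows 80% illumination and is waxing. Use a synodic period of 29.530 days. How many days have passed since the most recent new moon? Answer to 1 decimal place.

From f = (1 − cos θ)/2: cos θ = 1 − 2×0.80 = -0.600; arccos → 126.9°.
Waxing ⇒ before full, so θ = 126.9°.
That fraction of the synodic month is 126.9/360 × 29.530 d ≈ 10.41 d.

10.4 days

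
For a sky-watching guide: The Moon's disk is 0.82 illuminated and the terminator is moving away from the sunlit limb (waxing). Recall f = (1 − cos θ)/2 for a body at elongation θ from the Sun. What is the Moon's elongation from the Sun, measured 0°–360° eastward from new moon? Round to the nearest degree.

cos θ = 1 − 2f = -0.640, giving a principal value of 129.8°.
The Moon is waxing (0°–180°), so θ = 129.8° directly.

130°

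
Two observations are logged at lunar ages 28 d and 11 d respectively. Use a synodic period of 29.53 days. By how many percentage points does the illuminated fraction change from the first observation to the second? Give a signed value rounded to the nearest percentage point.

+82 percentage points

θ₁ = 360° × 28/29.53 = 341.3°, f₁ = (1 − cos θ₁)/2 = 0.026.
θ₂ = 360° × 11/29.53 = 134.1°, f₂ = (1 − cos θ₂)/2 = 0.848.
Change = f₂ − f₁ = +0.822 → +82 percentage points.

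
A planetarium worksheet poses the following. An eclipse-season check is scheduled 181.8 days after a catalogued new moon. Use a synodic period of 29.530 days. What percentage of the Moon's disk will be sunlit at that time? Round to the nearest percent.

181.8/29.530 = 6.156 lunations, so 6 complete cycles and 4.62 d into the next.
Phase angle: θ = 360°·(4.62 d)/(29.530 d) = 56.3°.
With cos θ = 0.555, the lit fraction is (1 − 0.555)/2 ≈ 0.223, so 22%.

22%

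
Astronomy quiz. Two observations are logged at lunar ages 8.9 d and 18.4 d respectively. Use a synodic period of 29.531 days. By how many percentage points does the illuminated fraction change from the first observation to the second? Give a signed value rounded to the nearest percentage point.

+20 pp

θ₁ = 360° × 8.9/29.531 = 108.5°, f₁ = (1 − cos θ₁)/2 = 0.659.
θ₂ = 360° × 18.4/29.531 = 224.3°, f₂ = (1 − cos θ₂)/2 = 0.858.
Change = f₂ − f₁ = +0.199 → +20 percentage points.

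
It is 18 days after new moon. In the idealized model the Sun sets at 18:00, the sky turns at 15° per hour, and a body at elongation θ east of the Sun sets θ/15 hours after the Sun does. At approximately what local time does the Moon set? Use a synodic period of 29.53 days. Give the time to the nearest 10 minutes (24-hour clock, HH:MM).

Phase angle: θ = 360°·(18 d)/(29.53 d) = 219.4°.
Delay after the Sun = 219.4° / (15°/h) ≈ 14.63 h.
18:00 + 14.629 h ≈ 08:38 → 08:40 to the nearest ten minutes.

08:40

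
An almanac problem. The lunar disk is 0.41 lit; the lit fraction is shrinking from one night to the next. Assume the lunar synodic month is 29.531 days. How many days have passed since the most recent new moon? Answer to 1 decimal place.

23.0 days

cos θ = 1 − 2f = 0.180, giving a principal value of 79.6°.
Waning ⇒ past full, so θ = 360° − 79.6° = 280.4°.
Age = 29.531 × 280.4°/360° ≈ 23.00 days.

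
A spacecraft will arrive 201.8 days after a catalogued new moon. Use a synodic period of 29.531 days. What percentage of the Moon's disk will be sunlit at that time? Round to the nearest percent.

25%

201.8/29.531 = 6.833 lunations, so 6 complete cycles and 24.61 d into the next.
Elongation θ = 360° × 24.61/29.531 ≈ 300.1°.
cos 300.1° = 0.501, so f = (1 − 0.501)/2 = 0.250, so 25%.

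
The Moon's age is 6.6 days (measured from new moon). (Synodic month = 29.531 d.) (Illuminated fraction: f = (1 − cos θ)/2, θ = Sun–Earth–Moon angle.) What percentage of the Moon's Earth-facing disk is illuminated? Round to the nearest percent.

42%

The Moon has covered 6.6/29.531 of its cycle, so θ ≈ 360° × 6.6/29.531 = 80.5°.
Illuminated fraction = (1 − cos 80.5°)/2 = (1 − 0.166)/2 ≈ 0.417, so 42%.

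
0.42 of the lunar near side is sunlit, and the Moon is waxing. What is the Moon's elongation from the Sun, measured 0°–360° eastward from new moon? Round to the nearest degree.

Invert f = (1 − cos θ)/2 to get cos θ = 1 − 2(0.42) = 0.160, hence θ₀ = arccos 0.160 = 80.8°.
Before full moon the principal value applies: θ = 80.8°.

81°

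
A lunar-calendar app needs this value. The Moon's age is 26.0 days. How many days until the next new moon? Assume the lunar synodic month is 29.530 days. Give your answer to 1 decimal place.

3.5 days

One full lunation from the last new moon is 29.530 d; remaining = 29.530 − 26.0 = 3.530 d.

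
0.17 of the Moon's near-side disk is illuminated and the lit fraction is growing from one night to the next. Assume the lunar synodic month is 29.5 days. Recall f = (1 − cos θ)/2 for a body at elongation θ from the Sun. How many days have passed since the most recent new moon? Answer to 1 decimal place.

4.0 days

cos θ = 1 − 2f = 0.660, giving a principal value of 48.7°.
The Moon is waxing (0°–180°), so θ = 48.7° directly.
Age = 29.5 × 48.7°/360° ≈ 3.99 days.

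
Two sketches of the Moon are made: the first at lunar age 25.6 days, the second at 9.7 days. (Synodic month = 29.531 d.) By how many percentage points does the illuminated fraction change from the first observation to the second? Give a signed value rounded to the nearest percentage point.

θ₁ = 360° × 25.6/29.531 = 312.1°, f₁ = (1 − cos θ₁)/2 = 0.165.
θ₂ = 360° × 9.7/29.531 = 118.2°, f₂ = (1 − cos θ₂)/2 = 0.737.
Change = f₂ − f₁ = +0.572 → +57 percentage points.

+57 percentage points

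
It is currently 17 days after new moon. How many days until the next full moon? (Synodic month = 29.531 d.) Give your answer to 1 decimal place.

Full moon is 0.5 of the way through the cycle: age 0.5 × 29.531 = 14.765 d.
This lunation's full moon (14.765 d) has passed, so add one period: 44.296 − 17 = 27.296 days.

27.3 days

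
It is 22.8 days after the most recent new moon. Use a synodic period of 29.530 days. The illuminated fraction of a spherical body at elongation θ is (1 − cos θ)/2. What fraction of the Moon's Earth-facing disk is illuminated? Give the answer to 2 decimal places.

0.43

Phase angle: θ = 360°·(22.8 d)/(29.530 d) = 278.0°.
Illuminated fraction = (1 − cos 278.0°)/2 = (1 − 0.138)/2 ≈ 0.431.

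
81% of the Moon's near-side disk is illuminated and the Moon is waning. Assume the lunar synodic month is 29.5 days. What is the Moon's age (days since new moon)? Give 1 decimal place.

cos θ = 1 − 2f = -0.620, giving a principal value of 128.3°.
A waning Moon lies in 180°–360°, so θ = 360° − 128.3° = 231.7°.
That fraction of the synodic month is 231.7/360 × 29.5 d ≈ 18.99 d.

19.0 days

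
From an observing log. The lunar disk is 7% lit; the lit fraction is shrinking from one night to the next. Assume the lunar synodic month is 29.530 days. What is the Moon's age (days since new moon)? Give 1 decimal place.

27.0 days

cos θ = 1 − 2f = 0.860, giving a principal value of 30.7°.
Waning ⇒ past full, so θ = 360° − 30.7° = 329.3°.
At 360°/29.530 d per day, 329.3° corresponds to 27.01 days.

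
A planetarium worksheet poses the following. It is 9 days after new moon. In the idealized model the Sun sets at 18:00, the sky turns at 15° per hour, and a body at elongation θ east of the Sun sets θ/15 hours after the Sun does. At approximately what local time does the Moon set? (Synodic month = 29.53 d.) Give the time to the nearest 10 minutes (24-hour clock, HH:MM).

01:20

Elongation θ = 360° × 9/29.53 ≈ 109.7°.
At 15° of sky rotation per hour, 109.7° corresponds to a 7.31 h lag.
18:00 + 7.315 h ≈ 01:19 → 01:20 to the nearest ten minutes.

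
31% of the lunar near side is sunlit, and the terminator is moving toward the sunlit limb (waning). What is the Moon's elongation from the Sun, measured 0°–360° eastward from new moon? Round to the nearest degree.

Invert f = (1 − cos θ)/2 to get cos θ = 1 − 2(0.31) = 0.380, hence θ₀ = arccos 0.380 = 67.7°.
A waning Moon lies in 180°–360°, so θ = 360° − 67.7° = 292.3°.

292°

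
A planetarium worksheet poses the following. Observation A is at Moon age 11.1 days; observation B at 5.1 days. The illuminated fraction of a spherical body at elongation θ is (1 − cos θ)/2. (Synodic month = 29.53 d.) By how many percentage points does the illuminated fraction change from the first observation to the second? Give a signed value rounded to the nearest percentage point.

-59 pp

First observation: θ = 360°·11.1/29.53 = 135.3°, so f = 0.856.
Second observation: θ = 62.2°, f = 0.267.
Δf = 0.267 − 0.856 = -0.589, i.e. -59 pp.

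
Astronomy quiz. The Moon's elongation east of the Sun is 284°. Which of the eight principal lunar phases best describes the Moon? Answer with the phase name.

284° lies in the last quarter sector of the 8-phase cycle.

last quarter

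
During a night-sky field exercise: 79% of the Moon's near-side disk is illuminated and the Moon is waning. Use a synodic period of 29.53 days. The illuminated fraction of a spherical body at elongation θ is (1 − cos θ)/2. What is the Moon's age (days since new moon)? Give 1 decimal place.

From f = (1 − cos θ)/2: cos θ = 1 − 2×0.79 = -0.580; arccos → 125.5°.
A waning Moon lies in 180°–360°, so θ = 360° − 125.5° = 234.5°.
At 360°/29.53 d per day, 234.5° corresponds to 19.24 days.

19.2 days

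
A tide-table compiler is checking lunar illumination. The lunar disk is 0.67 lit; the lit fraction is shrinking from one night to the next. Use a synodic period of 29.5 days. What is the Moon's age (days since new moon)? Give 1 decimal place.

20.5 days

cos θ = 1 − 2f = -0.340, giving a principal value of 109.9°.
Since the Moon is past full (waning), take the reflex angle: θ = 360° − 109.9° = 250.1°.
That fraction of the synodic month is 250.1/360 × 29.5 d ≈ 20.50 d.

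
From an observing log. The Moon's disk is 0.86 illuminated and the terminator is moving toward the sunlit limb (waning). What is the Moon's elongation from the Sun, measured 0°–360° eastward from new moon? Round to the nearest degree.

224°

cos θ = 1 − 2f = -0.720, giving a principal value of 136.1°.
A waning Moon lies in 180°–360°, so θ = 360° − 136.1° = 223.9°.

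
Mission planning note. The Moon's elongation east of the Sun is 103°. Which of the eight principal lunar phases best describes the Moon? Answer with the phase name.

first quarter

The first quarter sector spans roughly 68°–112°; 103° falls inside it.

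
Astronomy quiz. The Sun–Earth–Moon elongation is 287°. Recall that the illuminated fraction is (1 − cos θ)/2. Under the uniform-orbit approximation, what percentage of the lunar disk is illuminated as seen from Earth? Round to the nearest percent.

35%

cos 287° = 0.292, so f = (1 − 0.292)/2 = 0.354, i.e. 35%.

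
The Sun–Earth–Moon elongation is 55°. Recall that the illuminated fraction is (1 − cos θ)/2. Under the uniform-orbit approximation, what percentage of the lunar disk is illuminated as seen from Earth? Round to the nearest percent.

Half-versine of 55°: (1 − 0.574)/2 = 0.213, i.e. 21%.

21%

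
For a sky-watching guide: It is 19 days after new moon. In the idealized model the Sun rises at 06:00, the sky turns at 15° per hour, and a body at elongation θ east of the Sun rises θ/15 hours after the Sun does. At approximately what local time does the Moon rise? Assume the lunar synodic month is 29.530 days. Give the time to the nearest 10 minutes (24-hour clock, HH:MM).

The Moon has covered 19/29.530 of its cycle, so θ ≈ 360° × 19/29.530 = 231.6°.
Delay after the Sun = 231.6° / (15°/h) ≈ 15.44 h.
06:00 + 15.442 h ≈ 21:27 → 21:30 to the nearest ten minutes.

21:30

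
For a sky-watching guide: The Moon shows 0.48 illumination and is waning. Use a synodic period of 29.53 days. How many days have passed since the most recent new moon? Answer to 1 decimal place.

cos θ = 1 − 2f = 0.040, giving a principal value of 87.7°.
A waning Moon lies in 180°–360°, so θ = 360° − 87.7° = 272.3°.
Age = 29.53 × 272.3°/360° ≈ 22.34 days.

22.3 days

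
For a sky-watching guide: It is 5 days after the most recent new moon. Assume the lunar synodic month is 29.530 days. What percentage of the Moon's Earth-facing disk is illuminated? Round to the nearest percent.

The Moon has covered 5/29.530 of its cycle, so θ ≈ 360° × 5/29.530 = 61.0°.
With cos θ = 0.485, the lit fraction is (1 − 0.485)/2 ≈ 0.257, so 26%.

26%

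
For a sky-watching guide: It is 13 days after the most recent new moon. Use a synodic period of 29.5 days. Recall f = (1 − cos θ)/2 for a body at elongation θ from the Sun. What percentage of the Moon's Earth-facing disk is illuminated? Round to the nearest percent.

97%

Phase angle: θ = 360°·(13 d)/(29.5 d) = 158.6°.
Illuminated fraction = (1 − cos 158.6°)/2 = (1 − (-0.931))/2 ≈ 0.966, so 97%.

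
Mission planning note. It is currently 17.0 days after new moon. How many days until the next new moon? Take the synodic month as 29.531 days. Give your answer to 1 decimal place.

12.5 days

One full lunation from the last new moon is 29.531 d; remaining = 29.531 − 17.0 = 12.531 d.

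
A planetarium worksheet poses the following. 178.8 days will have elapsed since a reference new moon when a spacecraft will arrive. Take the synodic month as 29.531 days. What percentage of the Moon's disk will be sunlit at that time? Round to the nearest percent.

178.8 d spans 6 complete synodic months (6 × 29.531 = 177.19 d) plus 1.61 d.
The Moon has covered 1.61/29.531 of its cycle, so θ ≈ 360° × 1.61/29.531 = 19.7°.
cos 19.7° = 0.942, so f = (1 − 0.942)/2 = 0.029, so 3%.

3%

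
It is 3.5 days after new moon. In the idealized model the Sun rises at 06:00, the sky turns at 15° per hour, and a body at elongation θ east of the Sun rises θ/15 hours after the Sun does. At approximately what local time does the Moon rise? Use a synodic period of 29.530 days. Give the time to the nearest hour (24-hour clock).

Phase angle: θ = 360°·(3.5 d)/(29.530 d) = 42.7°.
Delay after the Sun = 42.7° / (15°/h) ≈ 2.84 h.
06:00 + 2.84 h ≈ 08:51 → 09:00 to the nearest hour.

09:00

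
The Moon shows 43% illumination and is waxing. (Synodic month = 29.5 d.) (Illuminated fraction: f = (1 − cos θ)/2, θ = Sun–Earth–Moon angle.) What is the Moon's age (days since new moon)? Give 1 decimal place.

6.7 days

From f = (1 − cos θ)/2: cos θ = 1 − 2×0.43 = 0.140; arccos → 82.0°.
Waxing ⇒ before full, so θ = 82.0°.
Age = 29.5 × 82.0°/360° ≈ 6.72 days.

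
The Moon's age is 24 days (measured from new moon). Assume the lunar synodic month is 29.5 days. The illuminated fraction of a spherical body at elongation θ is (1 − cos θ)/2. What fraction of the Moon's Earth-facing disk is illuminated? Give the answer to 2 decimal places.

0.31

Elongation θ = 360° × 24/29.5 ≈ 292.9°.
Illuminated fraction = (1 − cos 292.9°)/2 = (1 − 0.389)/2 ≈ 0.306.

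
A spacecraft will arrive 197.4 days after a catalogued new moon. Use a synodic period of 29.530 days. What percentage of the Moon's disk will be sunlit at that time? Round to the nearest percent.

70%

Reduce mod P: 197.4 − 6×29.530 = 20.22 d into the current lunation.
Elongation θ = 360° × 20.22/29.530 ≈ 246.5°.
Illuminated fraction = (1 − cos 246.5°)/2 = (1 − (-0.399))/2 ≈ 0.699, so 70%.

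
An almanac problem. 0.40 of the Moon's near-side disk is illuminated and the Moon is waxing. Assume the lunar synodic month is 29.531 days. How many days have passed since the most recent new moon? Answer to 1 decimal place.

6.4 days

From f = (1 − cos θ)/2: cos θ = 1 − 2×0.40 = 0.200; arccos → 78.5°.
The Moon is waxing (0°–180°), so θ = 78.5° directly.
That fraction of the synodic month is 78.5/360 × 29.531 d ≈ 6.44 d.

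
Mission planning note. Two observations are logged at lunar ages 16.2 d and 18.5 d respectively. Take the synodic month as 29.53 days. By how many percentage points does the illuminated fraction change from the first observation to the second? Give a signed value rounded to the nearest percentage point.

-13 pp

First observation: θ = 360°·16.2/29.53 = 197.5°, so f = 0.977.
Second observation: θ = 225.5°, f = 0.850.
Δf = 0.850 − 0.977 = -0.127, i.e. -13 pp.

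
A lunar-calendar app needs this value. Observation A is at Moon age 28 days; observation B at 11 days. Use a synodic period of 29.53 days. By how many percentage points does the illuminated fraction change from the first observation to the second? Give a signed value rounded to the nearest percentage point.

+82 pp

θ₁ = 360° × 28/29.53 = 341.3°, f₁ = (1 − cos θ₁)/2 = 0.026.
θ₂ = 360° × 11/29.53 = 134.1°, f₂ = (1 − cos θ₂)/2 = 0.848.
Change = f₂ − f₁ = +0.822 → +82 percentage points.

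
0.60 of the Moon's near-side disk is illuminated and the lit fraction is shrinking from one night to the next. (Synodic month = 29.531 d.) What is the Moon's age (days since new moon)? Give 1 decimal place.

21.2 days

Invert f = (1 − cos θ)/2 to get cos θ = 1 − 2(0.60) = -0.200, hence θ₀ = arccos -0.200 = 101.5°.
Waning ⇒ past full, so θ = 360° − 101.5° = 258.5°.
That fraction of the synodic month is 258.5/360 × 29.531 d ≈ 21.20 d.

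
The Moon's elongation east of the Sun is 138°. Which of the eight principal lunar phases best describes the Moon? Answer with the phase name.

waxing gibbous

138° lies in the waxing gibbous sector of the 8-phase cycle.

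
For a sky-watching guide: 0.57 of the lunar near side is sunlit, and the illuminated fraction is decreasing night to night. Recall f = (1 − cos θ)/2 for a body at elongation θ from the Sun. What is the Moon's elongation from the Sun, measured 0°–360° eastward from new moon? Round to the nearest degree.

Invert f = (1 − cos θ)/2 to get cos θ = 1 − 2(0.57) = -0.140, hence θ₀ = arccos -0.140 = 98.0°.
Since the Moon is past full (waning), take the reflex angle: θ = 360° − 98.0° = 262.0°.

262°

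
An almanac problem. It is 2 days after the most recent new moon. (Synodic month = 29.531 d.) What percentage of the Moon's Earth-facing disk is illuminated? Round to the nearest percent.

4%

Elongation θ = 360° × 2/29.531 ≈ 24.4°.
With cos θ = 0.911, the lit fraction is (1 − 0.911)/2 ≈ 0.045, so 4%.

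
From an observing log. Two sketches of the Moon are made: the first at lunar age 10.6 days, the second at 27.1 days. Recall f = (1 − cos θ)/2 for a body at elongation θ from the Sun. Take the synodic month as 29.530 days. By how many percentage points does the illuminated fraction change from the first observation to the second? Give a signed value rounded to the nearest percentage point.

-75 percentage points

First observation: θ = 360°·10.6/29.530 = 129.2°, so f = 0.816.
Second observation: θ = 330.4°, f = 0.065.
Δf = 0.065 − 0.816 = -0.751, i.e. -75 pp.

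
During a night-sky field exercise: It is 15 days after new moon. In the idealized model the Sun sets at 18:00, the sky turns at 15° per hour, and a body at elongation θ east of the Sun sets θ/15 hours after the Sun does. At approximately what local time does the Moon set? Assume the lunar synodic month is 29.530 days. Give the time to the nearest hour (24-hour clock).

Phase angle: θ = 360°·(15 d)/(29.530 d) = 182.9°.
At 15° of sky rotation per hour, 182.9° corresponds to a 12.19 h lag.
18:00 + 12.19 h ≈ 06:11 → 06:00 to the nearest hour.

06:00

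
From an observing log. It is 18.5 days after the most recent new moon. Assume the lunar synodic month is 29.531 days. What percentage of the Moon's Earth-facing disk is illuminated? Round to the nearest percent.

85%

Elongation θ = 360° × 18.5/29.531 ≈ 225.5°.
Illuminated fraction = (1 − cos 225.5°)/2 = (1 − (-0.701))/2 ≈ 0.850, so 85%.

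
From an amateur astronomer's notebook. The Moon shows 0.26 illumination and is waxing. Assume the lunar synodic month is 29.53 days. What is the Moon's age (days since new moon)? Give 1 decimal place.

5.0 days

From f = (1 − cos θ)/2: cos θ = 1 − 2×0.26 = 0.480; arccos → 61.3°.
The Moon is waxing (0°–180°), so θ = 61.3° directly.
Age = 29.53 × 61.3°/360° ≈ 5.03 days.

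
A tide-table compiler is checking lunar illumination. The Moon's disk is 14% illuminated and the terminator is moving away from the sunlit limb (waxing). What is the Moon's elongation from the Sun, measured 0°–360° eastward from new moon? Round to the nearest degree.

From f = (1 − cos θ)/2: cos θ = 1 − 2×0.14 = 0.720; arccos → 43.9°.
The Moon is waxing (0°–180°), so θ = 43.9° directly.

44°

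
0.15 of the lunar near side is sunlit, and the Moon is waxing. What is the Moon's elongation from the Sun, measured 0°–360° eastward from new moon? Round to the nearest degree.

Invert f = (1 − cos θ)/2 to get cos θ = 1 − 2(0.15) = 0.700, hence θ₀ = arccos 0.700 = 45.6°.
Before full moon the principal value applies: θ = 45.6°.

46°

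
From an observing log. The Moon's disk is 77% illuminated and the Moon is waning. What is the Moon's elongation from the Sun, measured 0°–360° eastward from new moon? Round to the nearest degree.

237°

Invert f = (1 − cos θ)/2 to get cos θ = 1 − 2(0.77) = -0.540, hence θ₀ = arccos -0.540 = 122.7°.
A waning Moon lies in 180°–360°, so θ = 360° − 122.7° = 237.3°.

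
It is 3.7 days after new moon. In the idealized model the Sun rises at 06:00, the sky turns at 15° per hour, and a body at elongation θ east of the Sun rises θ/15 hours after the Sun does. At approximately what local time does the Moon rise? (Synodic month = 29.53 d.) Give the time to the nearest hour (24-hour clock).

The Moon has covered 3.7/29.53 of its cycle, so θ ≈ 360° × 3.7/29.53 = 45.1°.
At 15° of sky rotation per hour, 45.1° corresponds to a 3.01 h lag.
06:00 + 3.01 h ≈ 09:00 → 09:00 to the nearest hour.

09:00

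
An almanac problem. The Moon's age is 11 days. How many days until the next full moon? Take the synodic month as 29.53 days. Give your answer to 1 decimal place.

3.8 days

Full moon occurs at elongation 180°, i.e. at age 29.53 × 180/360 = 14.765 d.
That is 14.765 − 11 = 3.765 days ahead.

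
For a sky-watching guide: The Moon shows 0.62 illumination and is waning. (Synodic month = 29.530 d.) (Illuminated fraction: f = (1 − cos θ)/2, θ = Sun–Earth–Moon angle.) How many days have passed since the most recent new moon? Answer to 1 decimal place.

Invert f = (1 − cos θ)/2 to get cos θ = 1 − 2(0.62) = -0.240, hence θ₀ = arccos -0.240 = 103.9°.
Since the Moon is past full (waning), take the reflex angle: θ = 360° − 103.9° = 256.1°.
Age = 29.530 × 256.1°/360° ≈ 21.01 days.

21.0 days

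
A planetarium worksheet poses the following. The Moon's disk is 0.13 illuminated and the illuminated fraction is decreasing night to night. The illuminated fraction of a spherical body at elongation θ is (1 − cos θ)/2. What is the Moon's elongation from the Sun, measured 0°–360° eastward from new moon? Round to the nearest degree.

Invert f = (1 − cos θ)/2 to get cos θ = 1 − 2(0.13) = 0.740, hence θ₀ = arccos 0.740 = 42.3°.
A waning Moon lies in 180°–360°, so θ = 360° − 42.3° = 317.7°.

318°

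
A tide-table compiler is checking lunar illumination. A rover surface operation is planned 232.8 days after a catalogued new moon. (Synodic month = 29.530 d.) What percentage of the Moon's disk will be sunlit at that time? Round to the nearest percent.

13%

Reduce mod P: 232.8 − 7×29.530 = 26.09 d into the current lunation.
The Moon has covered 26.09/29.530 of its cycle, so θ ≈ 360° × 26.09/29.530 = 318.1°.
cos 318.1° = 0.744, so f = (1 − 0.744)/2 = 0.128, so 13%.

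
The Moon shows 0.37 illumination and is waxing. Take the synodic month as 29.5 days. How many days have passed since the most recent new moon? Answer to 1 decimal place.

6.1 days

cos θ = 1 − 2f = 0.260, giving a principal value of 74.9°.
Waxing ⇒ before full, so θ = 74.9°.
Age = 29.5 × 74.9°/360° ≈ 6.14 days.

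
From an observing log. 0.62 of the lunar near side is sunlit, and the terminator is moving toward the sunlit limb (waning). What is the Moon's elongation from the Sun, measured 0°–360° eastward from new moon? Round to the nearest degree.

256°

Invert f = (1 − cos θ)/2 to get cos θ = 1 − 2(0.62) = -0.240, hence θ₀ = arccos -0.240 = 103.9°.
Waning ⇒ past full, so θ = 360° − 103.9° = 256.1°.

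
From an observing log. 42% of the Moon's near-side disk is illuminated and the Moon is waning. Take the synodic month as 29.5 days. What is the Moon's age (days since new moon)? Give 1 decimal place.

22.9 days

cos θ = 1 − 2f = 0.160, giving a principal value of 80.8°.
A waning Moon lies in 180°–360°, so θ = 360° − 80.8° = 279.2°.
At 360°/29.5 d per day, 279.2° corresponds to 22.88 days.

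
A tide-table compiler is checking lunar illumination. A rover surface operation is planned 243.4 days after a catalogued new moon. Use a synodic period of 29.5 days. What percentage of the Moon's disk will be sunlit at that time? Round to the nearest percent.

243.4/29.5 = 8.251 lunations, so 8 complete cycles and 7.40 d into the next.
The Moon has covered 7.40/29.5 of its cycle, so θ ≈ 360° × 7.40/29.5 = 90.3°.
cos 90.3° = (-0.005), so f = (1 − (-0.005))/2 = 0.503, so 50%.

50%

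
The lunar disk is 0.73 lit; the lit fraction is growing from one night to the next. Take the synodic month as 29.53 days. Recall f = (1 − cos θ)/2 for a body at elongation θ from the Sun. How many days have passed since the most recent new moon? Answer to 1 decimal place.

From f = (1 − cos θ)/2: cos θ = 1 − 2×0.73 = -0.460; arccos → 117.4°.
The Moon is waxing (0°–180°), so θ = 117.4° directly.
Age = 29.53 × 117.4°/360° ≈ 9.63 days.

9.6 days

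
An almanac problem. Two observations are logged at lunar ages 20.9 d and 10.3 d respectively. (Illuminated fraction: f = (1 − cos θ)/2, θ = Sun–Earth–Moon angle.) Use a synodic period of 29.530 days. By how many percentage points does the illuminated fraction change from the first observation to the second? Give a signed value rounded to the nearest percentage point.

First observation: θ = 360°·20.9/29.530 = 254.8°, so f = 0.631.
Second observation: θ = 125.6°, f = 0.791.
Δf = 0.791 − 0.631 = +0.160, i.e. +16 pp.

+16 pp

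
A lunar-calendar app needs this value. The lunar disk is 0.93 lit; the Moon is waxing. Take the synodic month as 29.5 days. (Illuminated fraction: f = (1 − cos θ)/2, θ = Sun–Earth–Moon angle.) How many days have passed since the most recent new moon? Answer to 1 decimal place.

12.2 days

From f = (1 − cos θ)/2: cos θ = 1 − 2×0.93 = -0.860; arccos → 149.3°.
The Moon is waxing (0°–180°), so θ = 149.3° directly.
Age = 29.5 × 149.3°/360° ≈ 12.24 days.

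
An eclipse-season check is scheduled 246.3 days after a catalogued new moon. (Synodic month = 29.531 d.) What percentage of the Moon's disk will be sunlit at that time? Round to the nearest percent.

77%

246.3/29.531 = 8.340 lunations, so 8 complete cycles and 10.05 d into the next.
Elongation θ = 360° × 10.05/29.531 ≈ 122.5°.
Illuminated fraction = (1 − cos 122.5°)/2 = (1 − (-0.538))/2 ≈ 0.769, so 77%.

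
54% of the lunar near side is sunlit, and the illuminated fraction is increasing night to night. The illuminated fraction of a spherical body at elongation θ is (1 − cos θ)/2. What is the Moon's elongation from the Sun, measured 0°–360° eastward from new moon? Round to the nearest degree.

From f = (1 − cos θ)/2: cos θ = 1 − 2×0.54 = -0.080; arccos → 94.6°.
Before full moon the principal value applies: θ = 94.6°.

95°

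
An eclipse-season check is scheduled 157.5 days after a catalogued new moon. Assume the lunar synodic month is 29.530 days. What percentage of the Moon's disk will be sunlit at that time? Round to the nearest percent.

75%

157.5 d spans 5 complete synodic months (5 × 29.530 = 147.65 d) plus 9.85 d.
The Moon has covered 9.85/29.530 of its cycle, so θ ≈ 360° × 9.85/29.530 = 120.1°.
cos 120.1° = (-0.501), so f = (1 − (-0.501))/2 = 0.751, so 75%.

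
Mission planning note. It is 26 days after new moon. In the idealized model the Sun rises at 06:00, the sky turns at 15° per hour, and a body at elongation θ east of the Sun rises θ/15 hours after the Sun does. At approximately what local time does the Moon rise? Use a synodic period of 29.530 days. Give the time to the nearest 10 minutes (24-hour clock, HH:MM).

Elongation θ = 360° × 26/29.530 ≈ 317.0°.
Delay after the Sun = 317.0° / (15°/h) ≈ 21.13 h.
06:00 + 21.131 h ≈ 03:08 → 03:10 to the nearest ten minutes.

03:10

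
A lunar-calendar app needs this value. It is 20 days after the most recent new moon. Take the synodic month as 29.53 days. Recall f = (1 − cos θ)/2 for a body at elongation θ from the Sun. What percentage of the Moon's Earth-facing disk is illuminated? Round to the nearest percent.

Elongation θ = 360° × 20/29.53 ≈ 243.8°.
Illuminated fraction = (1 − cos 243.8°)/2 = (1 − (-0.441))/2 ≈ 0.721, so 72%.

72%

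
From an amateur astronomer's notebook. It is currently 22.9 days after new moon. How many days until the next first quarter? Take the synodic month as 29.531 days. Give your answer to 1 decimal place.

14.0 days

First quarter is 0.25 of the way through the cycle: age 0.25 × 29.531 = 7.383 d.
Already past this cycle's first quarter; the next is at 7.383 + 29.531 = 36.914 d, so 36.914 − 22.9 = 14.014 days.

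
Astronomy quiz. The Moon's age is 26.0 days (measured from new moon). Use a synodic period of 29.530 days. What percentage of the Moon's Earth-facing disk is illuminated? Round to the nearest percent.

13%

The Moon has covered 26.0/29.530 of its cycle, so θ ≈ 360° × 26.0/29.530 = 317.0°.
cos 317.0° = 0.731, so f = (1 − 0.731)/2 = 0.135, so 13%.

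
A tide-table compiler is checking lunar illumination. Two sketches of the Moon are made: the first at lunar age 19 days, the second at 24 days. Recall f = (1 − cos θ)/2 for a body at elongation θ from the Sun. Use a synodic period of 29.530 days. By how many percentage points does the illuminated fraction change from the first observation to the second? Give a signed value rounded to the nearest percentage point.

-50 pp

First observation: θ = 360°·19/29.530 = 231.6°, so f = 0.810.
Second observation: θ = 292.6°, f = 0.308.
Δf = 0.308 − 0.810 = -0.502, i.e. -50 pp.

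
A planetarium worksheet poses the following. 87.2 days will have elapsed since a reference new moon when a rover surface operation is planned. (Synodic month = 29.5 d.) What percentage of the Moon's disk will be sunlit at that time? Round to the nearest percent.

87.2 d spans 2 complete synodic months (2 × 29.5 = 59.00 d) plus 28.20 d.
Phase angle: θ = 360°·(28.20 d)/(29.5 d) = 344.1°.
cos 344.1° = 0.962, so f = (1 − 0.962)/2 = 0.019, so 2%.

2%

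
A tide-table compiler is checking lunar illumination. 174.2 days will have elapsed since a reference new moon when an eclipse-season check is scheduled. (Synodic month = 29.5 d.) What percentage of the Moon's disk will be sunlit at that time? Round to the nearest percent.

174.2 d spans 5 complete synodic months (5 × 29.5 = 147.50 d) plus 26.70 d.
The Moon has covered 26.70/29.5 of its cycle, so θ ≈ 360° × 26.70/29.5 = 325.8°.
With cos θ = 0.827, the lit fraction is (1 − 0.827)/2 ≈ 0.086, so 9%.

9%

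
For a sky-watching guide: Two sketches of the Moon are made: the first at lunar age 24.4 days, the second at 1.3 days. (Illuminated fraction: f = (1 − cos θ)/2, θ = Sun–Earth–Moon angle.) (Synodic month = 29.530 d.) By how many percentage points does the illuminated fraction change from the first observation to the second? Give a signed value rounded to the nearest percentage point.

θ₁ = 360° × 24.4/29.530 = 297.5°, f₁ = (1 − cos θ₁)/2 = 0.269.
θ₂ = 360° × 1.3/29.530 = 15.8°, f₂ = (1 − cos θ₂)/2 = 0.019.
Change = f₂ − f₁ = -0.250 → -25 percentage points.

-25 percentage points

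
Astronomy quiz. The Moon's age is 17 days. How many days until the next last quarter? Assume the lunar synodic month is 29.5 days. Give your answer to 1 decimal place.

5.1 days

Last quarter occurs at elongation 270°, i.e. at age 29.5 × 270/360 = 22.125 d.
That is 22.125 − 17 = 5.125 days ahead.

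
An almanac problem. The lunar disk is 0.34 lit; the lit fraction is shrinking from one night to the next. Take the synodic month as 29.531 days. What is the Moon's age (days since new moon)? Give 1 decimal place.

23.7 days

cos θ = 1 − 2f = 0.320, giving a principal value of 71.3°.
Waning ⇒ past full, so θ = 360° − 71.3° = 288.7°.
At 360°/29.531 d per day, 288.7° corresponds to 23.68 days.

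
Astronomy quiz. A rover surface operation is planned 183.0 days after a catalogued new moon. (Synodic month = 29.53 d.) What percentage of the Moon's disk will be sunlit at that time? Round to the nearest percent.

34%

Reduce mod P: 183.0 − 6×29.53 = 5.82 d into the current lunation.
Elongation θ = 360° × 5.82/29.53 ≈ 71.0°.
cos 71.0° = 0.326, so f = (1 − 0.326)/2 = 0.337, so 34%.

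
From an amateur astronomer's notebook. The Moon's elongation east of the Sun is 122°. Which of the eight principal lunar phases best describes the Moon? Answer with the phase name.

The waxing gibbous sector spans roughly 112°–158°; 122° falls inside it.

waxing gibbous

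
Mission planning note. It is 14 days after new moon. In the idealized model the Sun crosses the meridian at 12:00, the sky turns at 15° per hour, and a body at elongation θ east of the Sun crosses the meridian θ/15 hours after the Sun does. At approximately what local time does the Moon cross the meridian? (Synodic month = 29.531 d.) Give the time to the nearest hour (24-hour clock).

23:00

Phase angle: θ = 360°·(14 d)/(29.531 d) = 170.7°.
Delay after the Sun = 170.7° / (15°/h) ≈ 11.38 h.
12:00 + 11.38 h ≈ 23:23 → 23:00 to the nearest hour.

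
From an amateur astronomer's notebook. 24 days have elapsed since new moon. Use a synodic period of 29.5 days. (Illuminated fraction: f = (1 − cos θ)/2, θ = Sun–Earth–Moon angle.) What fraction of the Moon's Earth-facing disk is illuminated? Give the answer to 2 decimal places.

Elongation θ = 360° × 24/29.5 ≈ 292.9°.
cos 292.9° = 0.389, so f = (1 − 0.389)/2 = 0.306.

0.31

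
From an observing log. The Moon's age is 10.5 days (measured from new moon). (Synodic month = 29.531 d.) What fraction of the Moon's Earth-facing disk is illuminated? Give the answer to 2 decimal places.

0.81

The Moon has covered 10.5/29.531 of its cycle, so θ ≈ 360° × 10.5/29.531 = 128.0°.
cos 128.0° = (-0.616), so f = (1 − (-0.616))/2 = 0.808.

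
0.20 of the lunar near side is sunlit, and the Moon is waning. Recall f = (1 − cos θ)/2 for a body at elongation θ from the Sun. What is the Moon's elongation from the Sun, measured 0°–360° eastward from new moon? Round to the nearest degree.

Invert f = (1 − cos θ)/2 to get cos θ = 1 − 2(0.20) = 0.600, hence θ₀ = arccos 0.600 = 53.1°.
Waning ⇒ past full, so θ = 360° − 53.1° = 306.9°.

307°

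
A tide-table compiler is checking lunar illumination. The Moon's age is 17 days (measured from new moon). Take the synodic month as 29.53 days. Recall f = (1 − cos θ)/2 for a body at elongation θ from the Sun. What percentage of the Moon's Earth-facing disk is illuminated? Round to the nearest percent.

94%

Elongation θ = 360° × 17/29.53 ≈ 207.2°.
With cos θ = (-0.889), the lit fraction is (1 − (-0.889))/2 ≈ 0.945, so 94%.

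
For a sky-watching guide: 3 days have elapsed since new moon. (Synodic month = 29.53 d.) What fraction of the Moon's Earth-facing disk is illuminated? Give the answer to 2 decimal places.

The Moon has covered 3/29.53 of its cycle, so θ ≈ 360° × 3/29.53 = 36.6°.
With cos θ = 0.803, the lit fraction is (1 − 0.803)/2 ≈ 0.098.

0.10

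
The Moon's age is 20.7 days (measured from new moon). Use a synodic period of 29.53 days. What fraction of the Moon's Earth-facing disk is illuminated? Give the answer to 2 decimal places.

Elongation θ = 360° × 20.7/29.53 ≈ 252.4°.
Illuminated fraction = (1 − cos 252.4°)/2 = (1 − (-0.303))/2 ≈ 0.652.

0.65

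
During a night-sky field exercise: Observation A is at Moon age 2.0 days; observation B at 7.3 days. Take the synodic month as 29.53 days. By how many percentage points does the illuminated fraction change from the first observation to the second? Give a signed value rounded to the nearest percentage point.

θ₁ = 360° × 2.0/29.53 = 24.4°, f₁ = (1 − cos θ₁)/2 = 0.045.
θ₂ = 360° × 7.3/29.53 = 89.0°, f₂ = (1 − cos θ₂)/2 = 0.491.
Change = f₂ − f₁ = +0.447 → +45 percentage points.

+45 percentage points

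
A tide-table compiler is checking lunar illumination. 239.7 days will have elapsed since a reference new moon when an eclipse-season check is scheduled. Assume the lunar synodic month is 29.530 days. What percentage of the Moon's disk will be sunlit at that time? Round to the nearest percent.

239.7 d spans 8 complete synodic months (8 × 29.530 = 236.24 d) plus 3.46 d.
The Moon has covered 3.46/29.530 of its cycle, so θ ≈ 360° × 3.46/29.530 = 42.2°.
Illuminated fraction = (1 − cos 42.2°)/2 = (1 − 0.741)/2 ≈ 0.129, so 13%.

13%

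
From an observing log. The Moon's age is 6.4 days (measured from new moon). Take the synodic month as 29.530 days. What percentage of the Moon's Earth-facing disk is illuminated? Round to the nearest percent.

40%

Elongation θ = 360° × 6.4/29.530 ≈ 78.0°.
With cos θ = 0.208, the lit fraction is (1 − 0.208)/2 ≈ 0.396, so 40%.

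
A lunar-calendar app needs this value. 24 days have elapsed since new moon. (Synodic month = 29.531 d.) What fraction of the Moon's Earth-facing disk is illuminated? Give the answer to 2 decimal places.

0.31

Elongation θ = 360° × 24/29.531 ≈ 292.6°.
cos 292.6° = 0.384, so f = (1 − 0.384)/2 = 0.308.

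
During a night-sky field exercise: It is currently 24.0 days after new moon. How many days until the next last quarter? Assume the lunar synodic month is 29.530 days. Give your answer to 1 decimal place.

27.7 days

Last quarter is 0.75 of the way through the cycle: age 0.75 × 29.530 = 22.148 d.
Already past this cycle's last quarter; the next is at 22.148 + 29.530 = 51.678 d, so 51.678 − 24.0 = 27.678 days.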